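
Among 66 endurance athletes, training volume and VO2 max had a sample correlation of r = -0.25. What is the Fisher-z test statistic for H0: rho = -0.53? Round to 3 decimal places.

Fisher z: atanh(-0.25) = -0.255413, atanh(-0.53) = -0.590145
z = (z_r − z_0)·√(n−3) = (-0.255413 − (-0.590145))·√63 = 0.334732 · 7.937254 = 2.657

2.657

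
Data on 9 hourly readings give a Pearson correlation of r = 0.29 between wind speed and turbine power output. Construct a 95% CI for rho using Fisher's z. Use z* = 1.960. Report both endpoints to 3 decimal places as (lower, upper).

z_r = atanh(0.29) = 0.298566;  SE = 1/√(n−3) = 1/√6 = 0.408248
z-limits: 0.298566 ± 1.960·0.408248 = 0.298566 ± 0.800166 = [-0.501600, 1.098732]
ρ-limits: (tanh -0.501600, tanh 1.098732) = (-0.463, 0.800)

(-0.463, 0.800)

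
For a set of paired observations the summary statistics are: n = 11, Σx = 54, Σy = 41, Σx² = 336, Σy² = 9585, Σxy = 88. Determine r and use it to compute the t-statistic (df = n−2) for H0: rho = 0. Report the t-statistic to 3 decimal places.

Numerator: nΣxy − (Σx)(Σy) = 11·88 − (54)(41) = -1246
Denominator: √[(nΣx²−(Σx)²)(nΣy²−(Σy)²)]
  nΣx²−(Σx)² = 11·336 − 2916 = 780;  nΣy²−(Σy)² = 11·9585 − 1681 = 103754
  √(780·103754) = √80928120 = 8996.0058
r = -1246 / 8996.0058 = -0.1385
t = r·√(n−2)/√(1−r²) = -0.1385·√9 / √(1−0.019182) = -0.415500 / 0.990363 = -0.420

-0.420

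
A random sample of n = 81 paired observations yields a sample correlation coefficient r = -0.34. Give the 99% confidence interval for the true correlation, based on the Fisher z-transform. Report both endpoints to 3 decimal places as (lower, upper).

(-0.569, -0.062)

Fisher z: z_r = atanh(r) = ½·ln((1+(-0.34))/(1−(-0.34))) = -0.354093
SE(z) = 1/√(n−3) = 1/√78 = 0.113228
99% ⇒ z* = 2.576; margin = 2.576·0.113228 = 0.291675
CI on z-scale: (-0.645768, -0.062418)
Back-transform: tanh(-0.645768) = -0.568814, tanh(-0.062418) = -0.062337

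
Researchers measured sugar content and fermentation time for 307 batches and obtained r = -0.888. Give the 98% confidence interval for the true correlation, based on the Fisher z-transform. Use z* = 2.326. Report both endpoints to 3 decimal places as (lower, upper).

(-0.913, -0.856)

Fisher z: z_r = atanh(r) = ½·ln((1+(-0.888))/(1−(-0.888))) = -1.412387
SE(z) = 1/√(n−3) = 1/√304 = 0.057354
98% ⇒ z* = 2.326; margin = 2.326·0.057354 = 0.133405
CI on z-scale: (-1.545792, -1.278982)
Back-transform: tanh(-1.545792) = -0.913089, tanh(-1.278982) = -0.856213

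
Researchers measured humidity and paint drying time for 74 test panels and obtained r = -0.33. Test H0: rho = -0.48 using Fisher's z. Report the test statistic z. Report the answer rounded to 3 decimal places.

1.518

Fisher z: atanh(-0.33) = -0.342828, atanh(-0.48) = -0.522984
z = (z_r − z_0)·√(n−3) = (-0.342828 − (-0.522984))·√71 = 0.180156 · 8.426150 = 1.518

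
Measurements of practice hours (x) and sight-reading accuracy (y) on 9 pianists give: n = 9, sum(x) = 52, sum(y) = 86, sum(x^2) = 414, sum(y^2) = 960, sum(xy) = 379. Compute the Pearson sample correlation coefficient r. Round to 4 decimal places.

-0.9410

S_xy = nΣxy − ΣxΣy = 9·379 − 52·86 = 3411 − 4472 = -1061
S_xx = nΣx² − (Σx)² = 9·414 − 52² = 3726 − 2704 = 1022
S_yy = nΣy² − (Σy)² = 9·960 − 86² = 8640 − 7396 = 1244
r = S_xy / √(S_xx·S_yy) = -1061 / √(1022·1244) = -1061 / √1271368 = -1061 / 1127.5496 = -0.9410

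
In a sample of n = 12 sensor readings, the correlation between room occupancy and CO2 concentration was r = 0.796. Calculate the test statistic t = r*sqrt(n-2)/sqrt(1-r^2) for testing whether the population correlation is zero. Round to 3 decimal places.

4.159

t = r·√(n−2) / √(1−r²) with r = 0.796, n = 12
  = 0.796·√10 / √(1 − 0.633616)
  = 0.796·3.162278 / 0.605297
  = 2.517173 / 0.605297 = 4.159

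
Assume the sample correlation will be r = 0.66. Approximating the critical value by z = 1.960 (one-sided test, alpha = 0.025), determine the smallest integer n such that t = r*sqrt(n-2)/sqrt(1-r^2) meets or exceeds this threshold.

7

Need r·√(n−2)/√(1−r²) ≥ 1.960
√(n−2) ≥ 1.960·√(1−0.4356) / 0.66 = 1.960·0.751266 / 0.66 = 2.2310
n−2 ≥ 4.9774  ⇒  n ≥ 6.9774
Smallest integer n = 7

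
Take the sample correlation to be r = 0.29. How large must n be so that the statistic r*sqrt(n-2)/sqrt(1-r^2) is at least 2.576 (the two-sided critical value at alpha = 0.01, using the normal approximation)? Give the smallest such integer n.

Need r·√(n−2)/√(1−r²) ≥ 2.576
√(n−2) ≥ 2.576·√(1−0.0841) / 0.29 = 2.576·0.957027 / 0.29 = 8.5010
n−2 ≥ 72.2670  ⇒  n ≥ 74.2670
Smallest integer n = 75

75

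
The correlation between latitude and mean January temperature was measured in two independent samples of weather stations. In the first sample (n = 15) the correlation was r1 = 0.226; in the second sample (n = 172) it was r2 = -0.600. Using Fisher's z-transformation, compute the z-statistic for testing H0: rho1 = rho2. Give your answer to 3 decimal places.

3.090

Fisher z-transforms: z1 = atanh(0.226) = 0.229970, z2 = atanh(-0.600) = -0.693147; difference d = 0.923117
Var(d) = 1/12 + 1/169 = 0.0833333 + 0.0059172 = 0.0892505
z = d/√Var(d) = 0.923117 / √0.0892505 = 0.923117 / 0.298748 = 3.090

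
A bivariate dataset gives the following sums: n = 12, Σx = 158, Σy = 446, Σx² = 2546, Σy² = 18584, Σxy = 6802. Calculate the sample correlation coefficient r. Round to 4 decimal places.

S_xy = nΣxy − ΣxΣy = 12·6802 − 158·446 = 81624 − 70468 = 11156
S_xx = nΣx² − (Σx)² = 12·2546 − 158² = 30552 − 24964 = 5588
S_yy = nΣy² − (Σy)² = 12·18584 − 446² = 223008 − 198916 = 24092
r = S_xy / √(S_xx·S_yy) = 11156 / √(5588·24092) = 11156 / √134626096 = 11156 / 11602.8486 = 0.9615

0.9615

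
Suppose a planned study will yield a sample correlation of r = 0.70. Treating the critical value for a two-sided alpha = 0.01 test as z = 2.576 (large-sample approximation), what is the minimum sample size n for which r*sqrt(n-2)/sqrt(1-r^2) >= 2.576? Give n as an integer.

Need r·√(n−2)/√(1−r²) ≥ 2.576
√(n−2) ≥ 2.576·√(1−0.4900) / 0.70 = 2.576·0.714143 / 0.70 = 2.6280
n−2 ≥ 6.9064  ⇒  n ≥ 8.9064
Smallest integer n = 9

9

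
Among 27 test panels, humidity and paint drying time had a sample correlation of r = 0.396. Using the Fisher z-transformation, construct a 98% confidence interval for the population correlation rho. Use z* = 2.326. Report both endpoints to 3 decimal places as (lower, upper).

z_r = atanh(0.396) = 0.418896;  SE = 1/√(n−3) = 1/√24 = 0.204124
z-limits: 0.418896 ± 2.326·0.204124 = 0.418896 ± 0.474792 = [-0.055896, 0.893688]
ρ-limits: (tanh -0.055896, tanh 0.893688) = (-0.056, 0.713)

(-0.056, 0.713)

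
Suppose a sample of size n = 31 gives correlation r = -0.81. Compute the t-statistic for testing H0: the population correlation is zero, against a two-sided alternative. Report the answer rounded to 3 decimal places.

-7.438

1 − r² = 1 − 0.6561 = 0.3439;  √(1−r²) = 0.586430
√(n−2) = √29 = 5.385165
t = r·√(n−2)/√(1−r²) = -0.81 · 5.385165 / 0.586430 = -7.438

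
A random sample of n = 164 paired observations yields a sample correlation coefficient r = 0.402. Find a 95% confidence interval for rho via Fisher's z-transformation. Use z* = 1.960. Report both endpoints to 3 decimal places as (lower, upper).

Fisher z: z_r = atanh(r) = ½·ln((1+0.402)/(1−0.402)) = 0.426032
SE(z) = 1/√(n−3) = 1/√161 = 0.078811
95% ⇒ z* = 1.960; margin = 1.960·0.078811 = 0.154470
CI on z-scale: (0.271562, 0.580502)
Back-transform: tanh(0.271562) = 0.265078, tanh(0.580502) = 0.523030

(0.265, 0.523)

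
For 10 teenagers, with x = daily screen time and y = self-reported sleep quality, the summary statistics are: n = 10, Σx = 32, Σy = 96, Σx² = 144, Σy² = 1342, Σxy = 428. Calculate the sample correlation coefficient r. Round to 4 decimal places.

Numerator: nΣxy − (Σx)(Σy) = 10·428 − (32)(96) = 1208
Denominator: √[(nΣx²−(Σx)²)(nΣy²−(Σy)²)]
  nΣx²−(Σx)² = 10·144 − 1024 = 416;  nΣy²−(Σy)² = 10·1342 − 9216 = 4204
  √(416·4204) = √1748864 = 1322.4462
r = 1208 / 1322.4462 = 0.9135

0.9135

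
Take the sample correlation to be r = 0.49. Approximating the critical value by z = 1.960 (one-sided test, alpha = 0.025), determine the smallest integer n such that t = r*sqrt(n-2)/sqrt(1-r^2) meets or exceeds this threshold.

15

r√(n−2)/√(1−r²) ≥ 1.960  ⇔  n−2 ≥ (1.960)²·(1−r²)/r²
(1−r²)/r² = (1−0.2401)/0.2401 = 3.1649
n ≥ 2 + 3.8416·3.1649 = 2 + 12.1583 = 14.1583
⌈14.1583⌉ = 15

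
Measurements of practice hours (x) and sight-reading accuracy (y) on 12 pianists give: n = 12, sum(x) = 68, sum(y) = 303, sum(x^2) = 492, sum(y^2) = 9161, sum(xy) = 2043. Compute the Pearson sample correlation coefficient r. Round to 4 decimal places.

S_xy = nΣxy − ΣxΣy = 12·2043 − 68·303 = 24516 − 20604 = 3912
S_xx = nΣx² − (Σx)² = 12·492 − 68² = 5904 − 4624 = 1280
S_yy = nΣy² − (Σy)² = 12·9161 − 303² = 109932 − 91809 = 18123
r = S_xy / √(S_xx·S_yy) = 3912 / √(1280·18123) = 3912 / √23197440 = 3912 / 4816.3721 = 0.8122

0.8122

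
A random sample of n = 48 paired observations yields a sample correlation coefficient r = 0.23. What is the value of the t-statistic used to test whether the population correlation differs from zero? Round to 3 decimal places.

1.603

1 − r² = 1 − 0.0529 = 0.9471;  √(1−r²) = 0.973191
√(n−2) = √46 = 6.782330
t = r·√(n−2)/√(1−r²) = 0.23 · 6.782330 / 0.973191 = 1.603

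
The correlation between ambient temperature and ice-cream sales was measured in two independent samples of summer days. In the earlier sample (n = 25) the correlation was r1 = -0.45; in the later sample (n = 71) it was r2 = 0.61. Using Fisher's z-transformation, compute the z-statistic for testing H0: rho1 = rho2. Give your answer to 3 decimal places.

z1 = atanh(-0.45) = -0.484700,  z2 = atanh(0.61) = 0.708921
SE = √(1/(n1−3) + 1/(n2−3)) = √(1/22 + 1/68) = √(0.0454545 + 0.0147059) = √0.0601604 = 0.245276
z = (z1 − z2)/SE = (-0.484700 − 0.708921) / 0.245276 = -1.193621 / 0.245276 = -4.866

-4.866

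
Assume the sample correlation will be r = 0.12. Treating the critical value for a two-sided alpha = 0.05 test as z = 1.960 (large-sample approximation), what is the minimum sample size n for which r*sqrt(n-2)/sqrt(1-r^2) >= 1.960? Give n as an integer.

265

r√(n−2)/√(1−r²) ≥ 1.960  ⇔  n−2 ≥ (1.960)²·(1−r²)/r²
(1−r²)/r² = (1−0.0144)/0.0144 = 68.4444
n ≥ 2 + 3.8416·68.4444 = 2 + 262.9360 = 264.9360
⌈264.9360⌉ = 265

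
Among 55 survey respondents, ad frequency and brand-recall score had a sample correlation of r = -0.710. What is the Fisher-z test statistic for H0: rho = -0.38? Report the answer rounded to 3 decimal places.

-3.513

Fisher z: atanh(-0.710) = -0.887184, atanh(-0.38) = -0.400060
z = (z_r − z_0)·√(n−3) = (-0.887184 − (-0.400060))·√52 = -0.487124 · 7.211103 = -3.513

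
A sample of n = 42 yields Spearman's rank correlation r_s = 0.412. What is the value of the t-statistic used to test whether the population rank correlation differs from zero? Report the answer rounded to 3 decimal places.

2.860

1 − r_s² = 1 − 0.169744 = 0.830256;  √(1−r_s²) = 0.911184
√(n−2) = √40 = 6.324555
t = r_s·√(n−2)/√(1−r_s²) = 0.412 · 6.324555 / 0.911184 = 2.860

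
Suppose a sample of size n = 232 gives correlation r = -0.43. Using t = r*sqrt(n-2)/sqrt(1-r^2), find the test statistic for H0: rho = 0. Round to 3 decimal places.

t = r·√(n−2) / √(1−r²) with r = -0.43, n = 232
  = -0.43·√230 / √(1 − 0.1849)
  = -0.43·15.165751 / 0.902829
  = -6.521273 / 0.902829 = -7.223

-7.223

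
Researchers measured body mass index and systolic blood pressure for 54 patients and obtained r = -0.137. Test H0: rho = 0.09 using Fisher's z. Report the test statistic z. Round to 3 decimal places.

-1.629

Fisher z: atanh(-0.137) = -0.137867, atanh(0.09) = 0.090244
z = (z_r − z_0)·√(n−3) = (-0.137867 − 0.090244)·√51 = -0.228111 · 7.141428 = -1.629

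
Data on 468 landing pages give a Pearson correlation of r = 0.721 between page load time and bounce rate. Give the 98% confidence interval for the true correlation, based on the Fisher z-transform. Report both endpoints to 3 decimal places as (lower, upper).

(0.665, 0.769)

Fisher z: z_r = atanh(r) = ½·ln((1+0.721)/(1−0.721)) = 0.909725
SE(z) = 1/√(n−3) = 1/√465 = 0.046374
98% ⇒ z* = 2.326; margin = 2.326·0.046374 = 0.107866
CI on z-scale: (0.801859, 1.017591)
Back-transform: tanh(0.801859) = 0.665075, tanh(1.017591) = 0.768884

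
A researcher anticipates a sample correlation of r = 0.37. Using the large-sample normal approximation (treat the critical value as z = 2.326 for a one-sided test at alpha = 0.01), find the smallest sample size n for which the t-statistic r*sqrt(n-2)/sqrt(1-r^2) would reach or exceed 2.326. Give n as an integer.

r√(n−2)/√(1−r²) ≥ 2.326  ⇔  n−2 ≥ (2.326)²·(1−r²)/r²
(1−r²)/r² = (1−0.1369)/0.1369 = 6.3046
n ≥ 2 + 5.410276·6.3046 = 2 + 34.1096 = 36.1096
⌈36.1096⌉ = 37

37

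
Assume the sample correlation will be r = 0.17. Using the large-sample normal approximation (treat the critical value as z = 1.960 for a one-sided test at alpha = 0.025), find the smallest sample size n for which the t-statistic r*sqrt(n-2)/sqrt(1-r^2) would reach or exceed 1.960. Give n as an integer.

132

r√(n−2)/√(1−r²) ≥ 1.960  ⇔  n−2 ≥ (1.960)²·(1−r²)/r²
(1−r²)/r² = (1−0.0289)/0.0289 = 33.6021
n ≥ 2 + 3.8416·33.6021 = 2 + 129.0858 = 131.0858
⌈131.0858⌉ = 132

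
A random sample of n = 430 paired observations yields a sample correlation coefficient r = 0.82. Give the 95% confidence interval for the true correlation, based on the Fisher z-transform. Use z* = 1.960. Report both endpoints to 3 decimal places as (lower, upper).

z_r = atanh(0.82) = 1.156817;  SE = 1/√(n−3) = 1/√427 = 0.048393
z-limits: 1.156817 ± 1.960·0.048393 = 1.156817 ± 0.094850 = [1.061967, 1.251667]
ρ-limits: (tanh 1.061967, tanh 1.251667) = (0.786, 0.849)

(0.786, 0.849)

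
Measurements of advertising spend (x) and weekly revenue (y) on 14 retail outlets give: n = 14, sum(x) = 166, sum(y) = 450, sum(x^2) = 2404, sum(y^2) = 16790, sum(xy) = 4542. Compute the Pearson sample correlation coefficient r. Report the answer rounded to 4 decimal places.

-0.7885

S_xy = nΣxy − ΣxΣy = 14·4542 − 166·450 = 63588 − 74700 = -11112
S_xx = nΣx² − (Σx)² = 14·2404 − 166² = 33656 − 27556 = 6100
S_yy = nΣy² − (Σy)² = 14·16790 − 450² = 235060 − 202500 = 32560
r = S_xy / √(S_xx·S_yy) = -11112 / √(6100·32560) = -11112 / √198616000 = -11112 / 14093.1189 = -0.7885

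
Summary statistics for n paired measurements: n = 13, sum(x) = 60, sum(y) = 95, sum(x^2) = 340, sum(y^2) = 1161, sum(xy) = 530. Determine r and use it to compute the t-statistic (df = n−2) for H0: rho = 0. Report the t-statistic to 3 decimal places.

2.092

S_xy = nΣxy − ΣxΣy = 13·530 − 60·95 = 6890 − 5700 = 1190
S_xx = nΣx² − (Σx)² = 13·340 − 60² = 4420 − 3600 = 820
S_yy = nΣy² − (Σy)² = 13·1161 − 95² = 15093 − 9025 = 6068
r = S_xy / √(S_xx·S_yy) = 1190 / √(820·6068) = 1190 / √4975760 = 1190 / 2230.6412 = 0.5335
t = r·√(n−2)/√(1−r²) = 0.5335·√11 / √(1−0.284622) = 1.769419 / 0.845800 = 2.092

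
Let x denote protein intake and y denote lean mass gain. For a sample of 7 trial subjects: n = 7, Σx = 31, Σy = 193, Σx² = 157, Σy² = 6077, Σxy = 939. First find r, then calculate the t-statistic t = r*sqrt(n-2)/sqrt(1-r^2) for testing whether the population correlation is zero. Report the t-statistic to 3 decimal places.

Numerator: nΣxy − (Σx)(Σy) = 7·939 − (31)(193) = 590
Denominator: √[(nΣx²−(Σx)²)(nΣy²−(Σy)²)]
  nΣx²−(Σx)² = 7·157 − 961 = 138;  nΣy²−(Σy)² = 7·6077 − 37249 = 5290
  √(138·5290) = √730020 = 854.4121
r = 590 / 854.4121 = 0.6905
t = r·√(n−2)/√(1−r²) = 0.6905·√5 / √(1−0.476790) = 1.544005 / 0.723333 = 2.135

2.135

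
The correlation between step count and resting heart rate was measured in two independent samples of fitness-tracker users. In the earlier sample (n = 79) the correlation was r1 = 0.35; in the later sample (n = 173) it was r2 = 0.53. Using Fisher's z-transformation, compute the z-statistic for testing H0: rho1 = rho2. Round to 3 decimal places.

Fisher z-transforms: z1 = atanh(0.35) = 0.365444, z2 = atanh(0.53) = 0.590145; difference d = -0.224701
Var(d) = 1/76 + 1/170 = 0.0131579 + 0.0058824 = 0.0190403
z = d/√Var(d) = -0.224701 / √0.0190403 = -0.224701 / 0.137987 = -1.628

-1.628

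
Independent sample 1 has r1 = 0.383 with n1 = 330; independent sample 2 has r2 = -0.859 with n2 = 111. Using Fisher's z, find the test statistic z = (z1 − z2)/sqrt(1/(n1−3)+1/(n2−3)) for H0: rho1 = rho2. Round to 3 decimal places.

z1 = atanh(0.383) = 0.403571,  z2 = atanh(-0.859) = -1.289517
SE = √(1/(n1−3) + 1/(n2−3)) = √(1/327 + 1/108) = √(0.0030581 + 0.0092593) = √0.0123174 = 0.110984
z = (z1 − z2)/SE = (0.403571 − (-1.289517)) / 0.110984 = 1.693088 / 0.110984 = 15.255

15.255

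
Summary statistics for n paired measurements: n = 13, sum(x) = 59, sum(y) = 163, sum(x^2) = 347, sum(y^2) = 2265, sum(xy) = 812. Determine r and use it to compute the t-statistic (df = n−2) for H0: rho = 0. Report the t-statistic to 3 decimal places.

2.159

Numerator: nΣxy − (Σx)(Σy) = 13·812 − (59)(163) = 939
Denominator: √[(nΣx²−(Σx)²)(nΣy²−(Σy)²)]
  nΣx²−(Σx)² = 13·347 − 3481 = 1030;  nΣy²−(Σy)² = 13·2265 − 26569 = 2876
  √(1030·2876) = √2962280 = 1721.1275
r = 939 / 1721.1275 = 0.5456
t = r·√(n−2)/√(1−r²) = 0.5456·√11 / √(1−0.297679) = 1.809550 / 0.838046 = 2.159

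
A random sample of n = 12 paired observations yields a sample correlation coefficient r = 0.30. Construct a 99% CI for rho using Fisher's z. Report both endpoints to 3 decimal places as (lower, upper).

z_r = atanh(0.30) = 0.309520;  SE = 1/√(n−3) = 1/√9 = 0.333333
z-limits: 0.309520 ± 2.576·0.333333 = 0.309520 ± 0.858666 = [-0.549146, 1.168186]
ρ-limits: (tanh -0.549146, tanh 1.168186) = (-0.500, 0.824)

(-0.500, 0.824)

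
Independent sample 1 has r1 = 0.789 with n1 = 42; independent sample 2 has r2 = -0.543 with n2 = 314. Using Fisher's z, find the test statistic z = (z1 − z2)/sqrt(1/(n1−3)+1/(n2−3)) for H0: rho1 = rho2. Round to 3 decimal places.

9.873

Fisher z-transforms: z1 = atanh(0.789) = 1.068777, z2 = atanh(-0.543) = -0.608400; difference d = 1.677177
Var(d) = 1/39 + 1/311 = 0.0256410 + 0.0032154 = 0.0288564
z = d/√Var(d) = 1.677177 / √0.0288564 = 1.677177 / 0.169872 = 9.873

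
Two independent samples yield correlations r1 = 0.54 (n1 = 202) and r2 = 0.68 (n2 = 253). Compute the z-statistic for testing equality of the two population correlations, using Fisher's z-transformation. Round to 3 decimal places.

-2.368

z1 = atanh(0.54) = 0.604156,  z2 = atanh(0.68) = 0.829114
SE = √(1/(n1−3) + 1/(n2−3)) = √(1/199 + 1/250) = √(0.0050251 + 0.0040000) = √0.0090251 = 0.095001
z = (z1 − z2)/SE = (0.604156 − 0.829114) / 0.095001 = -0.224958 / 0.095001 = -2.368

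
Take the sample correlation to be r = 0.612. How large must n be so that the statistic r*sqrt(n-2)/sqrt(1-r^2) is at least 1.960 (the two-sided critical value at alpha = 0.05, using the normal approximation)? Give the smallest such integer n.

Need r·√(n−2)/√(1−r²) ≥ 1.960
√(n−2) ≥ 1.960·√(1−0.374544) / 0.612 = 1.960·0.790858 / 0.612 = 2.5328
n−2 ≥ 6.4151  ⇒  n ≥ 8.4151
Smallest integer n = 9

9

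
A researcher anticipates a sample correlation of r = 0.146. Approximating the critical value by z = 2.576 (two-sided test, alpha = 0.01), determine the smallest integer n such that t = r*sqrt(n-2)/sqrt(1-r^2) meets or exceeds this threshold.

307

Need r·√(n−2)/√(1−r²) ≥ 2.576
√(n−2) ≥ 2.576·√(1−0.021316) / 0.146 = 2.576·0.989285 / 0.146 = 17.4548
n−2 ≥ 304.6700  ⇒  n ≥ 306.6700
Smallest integer n = 307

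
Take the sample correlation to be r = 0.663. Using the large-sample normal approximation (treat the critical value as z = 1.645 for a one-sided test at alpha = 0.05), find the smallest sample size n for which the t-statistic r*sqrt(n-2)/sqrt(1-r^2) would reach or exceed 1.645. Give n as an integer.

r√(n−2)/√(1−r²) ≥ 1.645  ⇔  n−2 ≥ (1.645)²·(1−r²)/r²
(1−r²)/r² = (1−0.439569)/0.439569 = 1.2750
n ≥ 2 + 2.706025·1.2750 = 2 + 3.4502 = 5.4502
⌈5.4502⌉ = 6

6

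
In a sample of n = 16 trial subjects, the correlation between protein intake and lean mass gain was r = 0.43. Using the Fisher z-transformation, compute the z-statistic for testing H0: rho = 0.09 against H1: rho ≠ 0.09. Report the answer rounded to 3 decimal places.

1.333

Fisher z: atanh(0.43) = 0.459897, atanh(0.09) = 0.090244
z = (z_r − z_0)·√(n−3) = (0.459897 − 0.090244)·√13 = 0.369653 · 3.605551 = 1.333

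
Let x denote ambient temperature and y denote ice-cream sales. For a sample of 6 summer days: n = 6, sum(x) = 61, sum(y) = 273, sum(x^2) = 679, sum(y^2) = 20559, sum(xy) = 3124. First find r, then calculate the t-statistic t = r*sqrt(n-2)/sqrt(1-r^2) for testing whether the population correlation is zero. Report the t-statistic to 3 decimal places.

1.166

S_xy = nΣxy − ΣxΣy = 6·3124 − 61·273 = 18744 − 16653 = 2091
S_xx = nΣx² − (Σx)² = 6·679 − 61² = 4074 − 3721 = 353
S_yy = nΣy² − (Σy)² = 6·20559 − 273² = 123354 − 74529 = 48825
r = S_xy / √(S_xx·S_yy) = 2091 / √(353·48825) = 2091 / √17235225 = 2091 / 4151.5328 = 0.5037
t = r·√(n−2)/√(1−r²) = 0.5037·√4 / √(1−0.253714) = 1.007400 / 0.863878 = 1.166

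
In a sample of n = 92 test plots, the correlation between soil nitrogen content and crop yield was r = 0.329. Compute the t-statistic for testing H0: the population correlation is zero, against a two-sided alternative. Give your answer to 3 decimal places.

t = r·√(n−2) / √(1−r²) with r = 0.329, n = 92
  = 0.329·√90 / √(1 − 0.108241)
  = 0.329·9.486833 / 0.944330
  = 3.121168 / 0.944330 = 3.305

3.305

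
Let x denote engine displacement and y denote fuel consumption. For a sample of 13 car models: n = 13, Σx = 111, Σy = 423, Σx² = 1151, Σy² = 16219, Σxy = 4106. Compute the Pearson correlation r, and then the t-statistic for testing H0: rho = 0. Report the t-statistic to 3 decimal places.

S_xy = nΣxy − ΣxΣy = 13·4106 − 111·423 = 53378 − 46953 = 6425
S_xx = nΣx² − (Σx)² = 13·1151 − 111² = 14963 − 12321 = 2642
S_yy = nΣy² − (Σy)² = 13·16219 − 423² = 210847 − 178929 = 31918
r = S_xy / √(S_xx·S_yy) = 6425 / √(2642·31918) = 6425 / √84327356 = 6425 / 9182.9928 = 0.6997
t = r·√(n−2)/√(1−r²) = 0.6997·√11 / √(1−0.489580) = 2.320642 / 0.714437 = 3.248

3.248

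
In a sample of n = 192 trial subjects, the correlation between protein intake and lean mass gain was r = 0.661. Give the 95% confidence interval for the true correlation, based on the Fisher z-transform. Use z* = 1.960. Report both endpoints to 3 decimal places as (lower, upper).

Fisher z: z_r = atanh(r) = ½·ln((1+0.661)/(1−0.661)) = 0.794588
SE(z) = 1/√(n−3) = 1/√189 = 0.072739
95% ⇒ z* = 1.960; margin = 1.960·0.072739 = 0.142568
CI on z-scale: (0.652020, 0.937156)
Back-transform: tanh(0.652020) = 0.573028, tanh(0.937156) = 0.733913

(0.573, 0.734)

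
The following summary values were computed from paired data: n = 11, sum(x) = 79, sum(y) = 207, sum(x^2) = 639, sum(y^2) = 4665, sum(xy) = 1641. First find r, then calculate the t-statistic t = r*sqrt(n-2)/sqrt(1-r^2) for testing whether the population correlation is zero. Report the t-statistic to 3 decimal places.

S_xy = nΣxy − ΣxΣy = 11·1641 − 79·207 = 18051 − 16353 = 1698
S_xx = nΣx² − (Σx)² = 11·639 − 79² = 7029 − 6241 = 788
S_yy = nΣy² − (Σy)² = 11·4665 − 207² = 51315 − 42849 = 8466
r = S_xy / √(S_xx·S_yy) = 1698 / √(788·8466) = 1698 / √6671208 = 1698 / 2582.8682 = 0.6574
t = r·√(n−2)/√(1−r²) = 0.6574·√9 / √(1−0.432175) = 1.972200 / 0.753542 = 2.617

2.617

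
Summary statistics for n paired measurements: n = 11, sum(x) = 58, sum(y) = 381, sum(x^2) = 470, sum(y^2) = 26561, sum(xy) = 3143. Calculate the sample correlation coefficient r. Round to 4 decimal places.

0.7656

S_xy = nΣxy − ΣxΣy = 11·3143 − 58·381 = 34573 − 22098 = 12475
S_xx = nΣx² − (Σx)² = 11·470 − 58² = 5170 − 3364 = 1806
S_yy = nΣy² − (Σy)² = 11·26561 − 381² = 292171 − 145161 = 147010
r = S_xy / √(S_xx·S_yy) = 12475 / √(1806·147010) = 12475 / √265500060 = 12475 / 16294.1726 = 0.7656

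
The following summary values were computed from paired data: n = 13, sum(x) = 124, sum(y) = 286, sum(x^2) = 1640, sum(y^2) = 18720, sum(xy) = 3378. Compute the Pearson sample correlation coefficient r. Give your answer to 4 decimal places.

0.2727

S_xy = nΣxy − ΣxΣy = 13·3378 − 124·286 = 43914 − 35464 = 8450
S_xx = nΣx² − (Σx)² = 13·1640 − 124² = 21320 − 15376 = 5944
S_yy = nΣy² − (Σy)² = 13·18720 − 286² = 243360 − 81796 = 161564
r = S_xy / √(S_xx·S_yy) = 8450 / √(5944·161564) = 8450 / √960336416 = 8450 / 30989.2952 = 0.2727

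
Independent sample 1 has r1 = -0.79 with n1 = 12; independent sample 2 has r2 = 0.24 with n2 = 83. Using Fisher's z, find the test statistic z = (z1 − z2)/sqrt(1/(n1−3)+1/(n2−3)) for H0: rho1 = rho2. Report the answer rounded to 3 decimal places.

z1 = atanh(-0.79) = -1.071432,  z2 = atanh(0.24) = 0.244774
SE = √(1/(n1−3) + 1/(n2−3)) = √(1/9 + 1/80) = √(0.1111111 + 0.0125000) = √0.1236111 = 0.351584
z = (z1 − z2)/SE = (-1.071432 − 0.244774) / 0.351584 = -1.316206 / 0.351584 = -3.744

-3.744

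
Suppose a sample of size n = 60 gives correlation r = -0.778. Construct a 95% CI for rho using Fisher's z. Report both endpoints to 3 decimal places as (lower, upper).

z_r = atanh(-0.778) = -1.040284;  SE = 1/√(n−3) = 1/√57 = 0.132453
z-limits: -1.040284 ± 1.960·0.132453 = -1.040284 ± 0.259608 = [-1.299892, -0.780676]
ρ-limits: (tanh -1.299892, tanh -0.780676) = (-0.862, -0.653)

(-0.862, -0.653)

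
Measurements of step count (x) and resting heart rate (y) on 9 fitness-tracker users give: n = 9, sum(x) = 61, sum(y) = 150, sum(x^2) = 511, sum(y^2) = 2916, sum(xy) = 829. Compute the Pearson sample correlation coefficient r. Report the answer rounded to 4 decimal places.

-0.9316

S_xy = nΣxy − ΣxΣy = 9·829 − 61·150 = 7461 − 9150 = -1689
S_xx = nΣx² − (Σx)² = 9·511 − 61² = 4599 − 3721 = 878
S_yy = nΣy² − (Σy)² = 9·2916 − 150² = 26244 − 22500 = 3744
r = S_xy / √(S_xx·S_yy) = -1689 / √(878·3744) = -1689 / √3287232 = -1689 / 1813.0725 = -0.9316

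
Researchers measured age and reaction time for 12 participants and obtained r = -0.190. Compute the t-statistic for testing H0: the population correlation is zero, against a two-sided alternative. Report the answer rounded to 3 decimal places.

t = r·√(n−2) / √(1−r²) with r = -0.190, n = 12
  = -0.190·√10 / √(1 − 0.036100)
  = -0.190·3.162278 / 0.981784
  = -0.600833 / 0.981784 = -0.612

-0.612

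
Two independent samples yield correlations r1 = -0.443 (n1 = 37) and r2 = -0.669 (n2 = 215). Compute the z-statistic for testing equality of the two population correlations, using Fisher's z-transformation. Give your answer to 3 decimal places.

z1 = atanh(-0.443) = -0.475957,  z2 = atanh(-0.669) = -0.808931
SE = √(1/(n1−3) + 1/(n2−3)) = √(1/34 + 1/212) = √(0.0294118 + 0.0047170) = √0.0341288 = 0.184740
z = (z1 − z2)/SE = (-0.475957 − (-0.808931)) / 0.184740 = 0.332974 / 0.184740 = 1.802

1.802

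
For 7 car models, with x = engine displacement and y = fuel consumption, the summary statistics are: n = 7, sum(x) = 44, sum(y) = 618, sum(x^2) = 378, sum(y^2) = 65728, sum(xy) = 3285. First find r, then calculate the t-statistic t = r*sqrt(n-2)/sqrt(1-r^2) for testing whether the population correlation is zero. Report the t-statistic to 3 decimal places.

S_xy = nΣxy − ΣxΣy = 7·3285 − 44·618 = 22995 − 27192 = -4197
S_xx = nΣx² − (Σx)² = 7·378 − 44² = 2646 − 1936 = 710
S_yy = nΣy² − (Σy)² = 7·65728 − 618² = 460096 − 381924 = 78172
r = S_xy / √(S_xx·S_yy) = -4197 / √(710·78172) = -4197 / √55502120 = -4197 / 7449.9745 = -0.5634
t = r·√(n−2)/√(1−r²) = -0.5634·√5 / √(1−0.317420) = -1.259801 / 0.826184 = -1.525

-1.525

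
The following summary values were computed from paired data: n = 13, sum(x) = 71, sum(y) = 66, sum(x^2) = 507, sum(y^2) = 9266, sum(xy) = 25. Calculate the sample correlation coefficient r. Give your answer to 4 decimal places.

S_xy = nΣxy − ΣxΣy = 13·25 − 71·66 = 325 − 4686 = -4361
S_xx = nΣx² − (Σx)² = 13·507 − 71² = 6591 − 5041 = 1550
S_yy = nΣy² − (Σy)² = 13·9266 − 66² = 120458 − 4356 = 116102
r = S_xy / √(S_xx·S_yy) = -4361 / √(1550·116102) = -4361 / √179958100 = -4361 / 13414.8463 = -0.3251

-0.3251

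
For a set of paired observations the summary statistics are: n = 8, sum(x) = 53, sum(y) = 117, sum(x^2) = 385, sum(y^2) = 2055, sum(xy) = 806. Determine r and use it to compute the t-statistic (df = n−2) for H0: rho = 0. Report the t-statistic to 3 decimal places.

S_xy = nΣxy − ΣxΣy = 8·806 − 53·117 = 6448 − 6201 = 247
S_xx = nΣx² − (Σx)² = 8·385 − 53² = 3080 − 2809 = 271
S_yy = nΣy² − (Σy)² = 8·2055 − 117² = 16440 − 13689 = 2751
r = S_xy / √(S_xx·S_yy) = 247 / √(271·2751) = 247 / √745521 = 247 / 863.4356 = 0.2861
t = r·√(n−2)/√(1−r²) = 0.2861·√6 / √(1−0.081853) = 0.700799 / 0.958200 = 0.731

0.731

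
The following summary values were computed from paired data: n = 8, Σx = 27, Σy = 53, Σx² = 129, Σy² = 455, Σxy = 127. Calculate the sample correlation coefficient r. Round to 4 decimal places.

-0.8270

Numerator: nΣxy − (Σx)(Σy) = 8·127 − (27)(53) = -415
Denominator: √[(nΣx²−(Σx)²)(nΣy²−(Σy)²)]
  nΣx²−(Σx)² = 8·129 − 729 = 303;  nΣy²−(Σy)² = 8·455 − 2809 = 831
  √(303·831) = √251793 = 501.7898
r = -415 / 501.7898 = -0.8270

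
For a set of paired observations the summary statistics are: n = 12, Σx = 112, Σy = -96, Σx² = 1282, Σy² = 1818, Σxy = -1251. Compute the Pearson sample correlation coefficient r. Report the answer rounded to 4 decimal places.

-0.7121

Numerator: nΣxy − (Σx)(Σy) = 12·(-1251) − (112)(-96) = -4260
Denominator: √[(nΣx²−(Σx)²)(nΣy²−(Σy)²)]
  nΣx²−(Σx)² = 12·1282 − 12544 = 2840;  nΣy²−(Σy)² = 12·1818 − 9216 = 12600
  √(2840·12600) = √35784000 = 5981.9729
r = -4260 / 5981.9729 = -0.7121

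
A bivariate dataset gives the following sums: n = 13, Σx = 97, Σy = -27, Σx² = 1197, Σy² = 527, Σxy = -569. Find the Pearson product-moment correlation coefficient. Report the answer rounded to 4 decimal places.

S_xy = nΣxy − ΣxΣy = 13·(-569) − 97·(-27) = -7397 − (-2619) = -4778
S_xx = nΣx² − (Σx)² = 13·1197 − 97² = 15561 − 9409 = 6152
S_yy = nΣy² − (Σy)² = 13·527 − (-27)² = 6851 − 729 = 6122
r = S_xy / √(S_xx·S_yy) = -4778 / √(6152·6122) = -4778 / √37662544 = -4778 / 6136.9817 = -0.7786

-0.7786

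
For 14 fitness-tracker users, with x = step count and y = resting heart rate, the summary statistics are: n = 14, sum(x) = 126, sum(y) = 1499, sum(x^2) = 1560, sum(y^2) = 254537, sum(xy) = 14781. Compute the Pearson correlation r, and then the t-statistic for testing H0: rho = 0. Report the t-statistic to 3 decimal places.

S_xy = nΣxy − ΣxΣy = 14·14781 − 126·1499 = 206934 − 188874 = 18060
S_xx = nΣx² − (Σx)² = 14·1560 − 126² = 21840 − 15876 = 5964
S_yy = nΣy² − (Σy)² = 14·254537 − 1499² = 3563518 − 2247001 = 1316517
r = S_xy / √(S_xx·S_yy) = 18060 / √(5964·1316517) = 18060 / √7851707388 = 18060 / 88609.8606 = 0.2038
t = r·√(n−2)/√(1−r²) = 0.2038·√12 / √(1−0.041534) = 0.705984 / 0.979013 = 0.721

0.721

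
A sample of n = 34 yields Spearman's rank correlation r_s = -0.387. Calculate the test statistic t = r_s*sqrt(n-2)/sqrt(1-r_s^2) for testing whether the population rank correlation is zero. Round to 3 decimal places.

1 − r_s² = 1 − 0.149769 = 0.850231;  √(1−r_s²) = 0.922080
√(n−2) = √32 = 5.656854
t = r_s·√(n−2)/√(1−r_s²) = -0.387 · 5.656854 / 0.922080 = -2.374

-2.374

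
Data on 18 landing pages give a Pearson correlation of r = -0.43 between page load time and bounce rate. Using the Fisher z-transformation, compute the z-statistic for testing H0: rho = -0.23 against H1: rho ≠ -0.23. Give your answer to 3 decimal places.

z_r = atanh(-0.43) = -0.459897,  z_0 = atanh(-0.23) = -0.234189
SE = 1/√(n−3) = 1/√15 = 0.258199
z = (z_r − z_0)/SE = (-0.459897 − (-0.234189)) / 0.258199 = -0.225708 / 0.258199 = -0.874

-0.874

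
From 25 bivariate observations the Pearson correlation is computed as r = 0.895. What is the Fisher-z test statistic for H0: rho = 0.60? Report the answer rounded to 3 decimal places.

3.534

z_r = atanh(0.895) = 1.446507,  z_0 = atanh(0.60) = 0.693147
SE = 1/√(n−3) = 1/√22 = 0.213201
z = (z_r − z_0)/SE = (1.446507 − 0.693147) / 0.213201 = 0.753360 / 0.213201 = 3.534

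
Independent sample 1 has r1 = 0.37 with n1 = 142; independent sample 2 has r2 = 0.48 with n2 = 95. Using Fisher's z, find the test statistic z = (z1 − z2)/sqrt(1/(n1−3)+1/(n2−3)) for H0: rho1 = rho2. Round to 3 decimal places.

z1 = atanh(0.37) = 0.388423,  z2 = atanh(0.48) = 0.522984
SE = √(1/(n1−3) + 1/(n2−3)) = √(1/139 + 1/92) = √(0.0071942 + 0.0108696) = √0.0180638 = 0.134402
z = (z1 − z2)/SE = (0.388423 − 0.522984) / 0.134402 = -0.134561 / 0.134402 = -1.001

-1.001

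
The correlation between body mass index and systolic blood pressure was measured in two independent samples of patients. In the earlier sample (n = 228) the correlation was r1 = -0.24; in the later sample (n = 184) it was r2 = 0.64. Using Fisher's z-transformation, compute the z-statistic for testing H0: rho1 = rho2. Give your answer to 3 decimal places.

-10.045

z1 = atanh(-0.24) = -0.244774,  z2 = atanh(0.64) = 0.758174
SE = √(1/(n1−3) + 1/(n2−3)) = √(1/225 + 1/181) = √(0.0044444 + 0.0055249) = √0.0099693 = 0.099846
z = (z1 − z2)/SE = (-0.244774 − 0.758174) / 0.099846 = -1.002948 / 0.099846 = -10.045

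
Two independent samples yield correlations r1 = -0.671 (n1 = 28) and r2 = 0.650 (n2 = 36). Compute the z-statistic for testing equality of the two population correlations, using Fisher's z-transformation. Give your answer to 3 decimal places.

-5.989

Fisher z-transforms: z1 = atanh(-0.671) = -0.812560, z2 = atanh(0.650) = 0.775299; difference d = -1.587859
Var(d) = 1/25 + 1/33 = 0.0400000 + 0.0303030 = 0.0703030
z = d/√Var(d) = -1.587859 / √0.0703030 = -1.587859 / 0.265147 = -5.989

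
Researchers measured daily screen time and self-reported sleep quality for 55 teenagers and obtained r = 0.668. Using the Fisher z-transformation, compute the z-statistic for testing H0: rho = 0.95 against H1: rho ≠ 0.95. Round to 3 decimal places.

-7.389

Fisher z: atanh(0.668) = 0.807123, atanh(0.95) = 1.831781
z = (z_r − z_0)·√(n−3) = (0.807123 − 1.831781)·√52 = -1.024658 · 7.211103 = -7.389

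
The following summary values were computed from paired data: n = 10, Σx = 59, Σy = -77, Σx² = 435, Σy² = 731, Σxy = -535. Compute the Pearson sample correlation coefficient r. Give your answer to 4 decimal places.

Numerator: nΣxy − (Σx)(Σy) = 10·(-535) − (59)(-77) = -807
Denominator: √[(nΣx²−(Σx)²)(nΣy²−(Σy)²)]
  nΣx²−(Σx)² = 10·435 − 3481 = 869;  nΣy²−(Σy)² = 10·731 − 5929 = 1381
  √(869·1381) = √1200089 = 1095.4857
r = -807 / 1095.4857 = -0.7367

-0.7367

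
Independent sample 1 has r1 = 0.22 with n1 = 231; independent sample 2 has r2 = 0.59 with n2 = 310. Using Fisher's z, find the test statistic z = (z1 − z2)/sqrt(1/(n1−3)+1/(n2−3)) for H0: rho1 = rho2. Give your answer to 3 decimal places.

Fisher z-transforms: z1 = atanh(0.22) = 0.223656, z2 = atanh(0.59) = 0.677666; difference d = -0.454010
Var(d) = 1/228 + 1/307 = 0.0043860 + 0.0032573 = 0.0076433
z = d/√Var(d) = -0.454010 / √0.0076433 = -0.454010 / 0.087426 = -5.193

-5.193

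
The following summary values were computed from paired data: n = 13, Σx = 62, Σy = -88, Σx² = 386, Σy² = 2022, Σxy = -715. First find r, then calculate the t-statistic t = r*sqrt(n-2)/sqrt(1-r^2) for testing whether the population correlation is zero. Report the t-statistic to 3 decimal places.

S_xy = nΣxy − ΣxΣy = 13·(-715) − 62·(-88) = -9295 − (-5456) = -3839
S_xx = nΣx² − (Σx)² = 13·386 − 62² = 5018 − 3844 = 1174
S_yy = nΣy² − (Σy)² = 13·2022 − (-88)² = 26286 − 7744 = 18542
r = S_xy / √(S_xx·S_yy) = -3839 / √(1174·18542) = -3839 / √21768308 = -3839 / 4665.6519 = -0.8228
t = r·√(n−2)/√(1−r²) = -0.8228·√11 / √(1−0.677000) = -2.728919 / 0.568331 = -4.802

-4.802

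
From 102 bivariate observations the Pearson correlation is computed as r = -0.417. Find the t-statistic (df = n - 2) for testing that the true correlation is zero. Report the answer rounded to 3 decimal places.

-4.588

1 − r² = 1 − 0.173889 = 0.826111;  √(1−r²) = 0.908906
√(n−2) = √100 = 10.000000
t = r·√(n−2)/√(1−r²) = -0.417 · 10.000000 / 0.908906 = -4.588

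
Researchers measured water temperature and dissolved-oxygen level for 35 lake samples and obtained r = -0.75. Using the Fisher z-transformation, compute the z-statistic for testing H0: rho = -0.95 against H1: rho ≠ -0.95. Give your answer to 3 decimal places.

4.858

z_r = atanh(-0.75) = -0.972955,  z_0 = atanh(-0.95) = -1.831781
SE = 1/√(n−3) = 1/√32 = 0.176777
z = (z_r − z_0)/SE = (-0.972955 − (-1.831781)) / 0.176777 = 0.858826 / 0.176777 = 4.858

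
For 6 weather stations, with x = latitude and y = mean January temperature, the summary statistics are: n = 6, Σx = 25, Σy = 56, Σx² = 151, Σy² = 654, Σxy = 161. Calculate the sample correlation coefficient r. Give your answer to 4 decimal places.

-0.9223

Numerator: nΣxy − (Σx)(Σy) = 6·161 − (25)(56) = -434
Denominator: √[(nΣx²−(Σx)²)(nΣy²−(Σy)²)]
  nΣx²−(Σx)² = 6·151 − 625 = 281;  nΣy²−(Σy)² = 6·654 − 3136 = 788
  √(281·788) = √221428 = 470.5614
r = -434 / 470.5614 = -0.9223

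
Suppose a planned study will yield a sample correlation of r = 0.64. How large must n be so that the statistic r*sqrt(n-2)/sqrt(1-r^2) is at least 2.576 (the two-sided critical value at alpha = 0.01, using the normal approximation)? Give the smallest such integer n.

12

r√(n−2)/√(1−r²) ≥ 2.576  ⇔  n−2 ≥ (2.576)²·(1−r²)/r²
(1−r²)/r² = (1−0.4096)/0.4096 = 1.4414
n ≥ 2 + 6.635776·1.4414 = 2 + 9.5648 = 11.5648
⌈11.5648⌉ = 12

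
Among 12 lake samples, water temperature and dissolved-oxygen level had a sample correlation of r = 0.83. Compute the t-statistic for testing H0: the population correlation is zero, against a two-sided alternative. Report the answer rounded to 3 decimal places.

4.706

t = r·√(n−2) / √(1−r²) with r = 0.83, n = 12
  = 0.83·√10 / √(1 − 0.6889)
  = 0.83·3.162278 / 0.557763
  = 2.624691 / 0.557763 = 4.706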